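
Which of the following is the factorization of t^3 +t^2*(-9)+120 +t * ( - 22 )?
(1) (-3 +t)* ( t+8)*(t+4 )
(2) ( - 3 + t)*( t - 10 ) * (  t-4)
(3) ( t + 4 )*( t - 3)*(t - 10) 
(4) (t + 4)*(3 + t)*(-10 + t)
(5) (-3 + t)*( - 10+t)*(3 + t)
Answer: 3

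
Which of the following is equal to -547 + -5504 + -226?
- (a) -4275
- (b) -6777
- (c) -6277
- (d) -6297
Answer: c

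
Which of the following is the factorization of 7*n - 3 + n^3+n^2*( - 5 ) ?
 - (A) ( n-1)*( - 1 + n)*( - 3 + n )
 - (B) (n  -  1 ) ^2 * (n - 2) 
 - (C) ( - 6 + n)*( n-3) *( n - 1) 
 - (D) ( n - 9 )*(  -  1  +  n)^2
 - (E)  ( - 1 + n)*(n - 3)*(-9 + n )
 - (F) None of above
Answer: A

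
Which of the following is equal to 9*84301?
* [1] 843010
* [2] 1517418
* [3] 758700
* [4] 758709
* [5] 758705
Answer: 4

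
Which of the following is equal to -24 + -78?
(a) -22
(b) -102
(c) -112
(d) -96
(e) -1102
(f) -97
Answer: b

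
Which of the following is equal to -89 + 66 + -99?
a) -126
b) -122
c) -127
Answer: b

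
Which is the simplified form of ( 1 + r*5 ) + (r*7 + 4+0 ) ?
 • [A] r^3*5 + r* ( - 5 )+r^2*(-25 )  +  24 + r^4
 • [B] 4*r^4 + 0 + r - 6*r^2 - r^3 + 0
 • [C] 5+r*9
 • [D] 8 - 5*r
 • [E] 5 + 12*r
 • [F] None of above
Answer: E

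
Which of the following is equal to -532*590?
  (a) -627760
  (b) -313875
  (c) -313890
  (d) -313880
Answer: d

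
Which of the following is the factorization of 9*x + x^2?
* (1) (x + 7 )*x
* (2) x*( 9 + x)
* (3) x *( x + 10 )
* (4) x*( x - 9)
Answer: 2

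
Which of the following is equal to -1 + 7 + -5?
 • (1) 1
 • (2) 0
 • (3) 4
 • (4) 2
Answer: 1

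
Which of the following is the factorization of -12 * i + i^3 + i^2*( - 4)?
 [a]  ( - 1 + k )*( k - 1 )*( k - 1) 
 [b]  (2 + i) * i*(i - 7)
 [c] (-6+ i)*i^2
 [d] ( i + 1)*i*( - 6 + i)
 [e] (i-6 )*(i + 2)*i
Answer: e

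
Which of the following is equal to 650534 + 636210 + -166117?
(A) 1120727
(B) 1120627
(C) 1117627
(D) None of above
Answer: B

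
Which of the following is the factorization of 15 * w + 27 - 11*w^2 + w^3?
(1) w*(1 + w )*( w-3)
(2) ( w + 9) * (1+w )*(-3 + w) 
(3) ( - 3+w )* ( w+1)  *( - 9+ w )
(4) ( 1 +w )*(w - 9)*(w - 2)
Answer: 3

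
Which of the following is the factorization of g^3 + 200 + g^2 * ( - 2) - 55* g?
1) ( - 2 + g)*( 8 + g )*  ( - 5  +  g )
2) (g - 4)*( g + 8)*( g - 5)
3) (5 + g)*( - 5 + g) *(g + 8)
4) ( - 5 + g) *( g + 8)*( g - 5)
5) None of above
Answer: 4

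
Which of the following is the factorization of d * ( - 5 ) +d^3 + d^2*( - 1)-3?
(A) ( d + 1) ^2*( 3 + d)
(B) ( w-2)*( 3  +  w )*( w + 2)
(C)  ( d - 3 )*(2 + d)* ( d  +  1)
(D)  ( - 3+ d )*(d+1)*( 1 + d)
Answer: D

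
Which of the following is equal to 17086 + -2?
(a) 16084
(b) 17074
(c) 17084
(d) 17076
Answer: c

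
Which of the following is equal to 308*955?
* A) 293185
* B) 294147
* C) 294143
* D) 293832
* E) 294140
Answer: E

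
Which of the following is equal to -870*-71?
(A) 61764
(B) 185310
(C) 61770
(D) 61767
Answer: C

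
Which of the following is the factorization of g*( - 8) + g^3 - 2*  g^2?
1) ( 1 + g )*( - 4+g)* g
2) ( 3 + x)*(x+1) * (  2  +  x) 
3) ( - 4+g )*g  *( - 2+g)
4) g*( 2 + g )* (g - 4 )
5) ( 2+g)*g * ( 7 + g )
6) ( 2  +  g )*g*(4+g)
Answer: 4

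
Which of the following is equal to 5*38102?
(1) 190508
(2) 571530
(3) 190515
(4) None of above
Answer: 4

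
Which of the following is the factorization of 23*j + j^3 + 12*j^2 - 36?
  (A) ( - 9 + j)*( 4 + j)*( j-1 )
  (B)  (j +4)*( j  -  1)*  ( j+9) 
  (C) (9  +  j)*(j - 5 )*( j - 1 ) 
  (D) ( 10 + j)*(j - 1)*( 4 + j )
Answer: B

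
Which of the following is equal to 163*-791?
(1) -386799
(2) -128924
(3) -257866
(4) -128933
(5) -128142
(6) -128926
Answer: 4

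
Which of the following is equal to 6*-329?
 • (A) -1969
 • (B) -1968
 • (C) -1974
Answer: C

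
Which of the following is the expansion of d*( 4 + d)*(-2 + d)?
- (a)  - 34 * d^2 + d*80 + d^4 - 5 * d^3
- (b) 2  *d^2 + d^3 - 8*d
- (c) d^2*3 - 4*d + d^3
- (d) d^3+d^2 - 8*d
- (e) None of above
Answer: b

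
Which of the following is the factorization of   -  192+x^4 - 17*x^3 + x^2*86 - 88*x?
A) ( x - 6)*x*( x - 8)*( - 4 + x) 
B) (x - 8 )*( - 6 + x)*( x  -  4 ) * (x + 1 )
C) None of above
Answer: B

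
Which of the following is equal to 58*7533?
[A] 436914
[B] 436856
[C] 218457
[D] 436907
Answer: A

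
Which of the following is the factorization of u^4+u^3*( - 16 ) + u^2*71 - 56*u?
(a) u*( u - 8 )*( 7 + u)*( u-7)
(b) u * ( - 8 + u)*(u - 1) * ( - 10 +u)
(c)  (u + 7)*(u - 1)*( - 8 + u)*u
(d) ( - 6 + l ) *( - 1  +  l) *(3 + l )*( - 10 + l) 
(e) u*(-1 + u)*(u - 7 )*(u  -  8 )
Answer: e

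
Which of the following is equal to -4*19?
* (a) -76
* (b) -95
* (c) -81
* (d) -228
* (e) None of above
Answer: a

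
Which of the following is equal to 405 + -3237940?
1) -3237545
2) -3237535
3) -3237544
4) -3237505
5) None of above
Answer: 2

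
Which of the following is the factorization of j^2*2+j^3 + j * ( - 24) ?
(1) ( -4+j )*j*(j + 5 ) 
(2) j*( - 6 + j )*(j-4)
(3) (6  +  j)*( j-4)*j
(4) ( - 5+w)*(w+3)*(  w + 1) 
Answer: 3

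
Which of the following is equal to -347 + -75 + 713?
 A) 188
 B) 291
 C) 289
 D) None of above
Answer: B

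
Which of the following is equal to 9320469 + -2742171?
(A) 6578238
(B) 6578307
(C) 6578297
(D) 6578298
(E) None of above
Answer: D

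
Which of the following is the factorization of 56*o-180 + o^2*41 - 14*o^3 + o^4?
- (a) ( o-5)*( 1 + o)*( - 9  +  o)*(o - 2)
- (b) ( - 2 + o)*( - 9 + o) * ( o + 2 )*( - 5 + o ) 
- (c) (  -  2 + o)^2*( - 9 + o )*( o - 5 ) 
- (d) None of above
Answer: b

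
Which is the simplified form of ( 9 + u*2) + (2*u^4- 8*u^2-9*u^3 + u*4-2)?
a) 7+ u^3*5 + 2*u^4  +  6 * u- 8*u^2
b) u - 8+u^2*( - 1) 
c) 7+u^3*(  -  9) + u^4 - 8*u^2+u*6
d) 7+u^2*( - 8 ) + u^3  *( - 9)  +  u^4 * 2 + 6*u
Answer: d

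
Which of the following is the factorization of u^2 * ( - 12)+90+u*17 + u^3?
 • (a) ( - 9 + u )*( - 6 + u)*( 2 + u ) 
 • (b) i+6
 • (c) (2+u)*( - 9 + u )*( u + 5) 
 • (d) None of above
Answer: d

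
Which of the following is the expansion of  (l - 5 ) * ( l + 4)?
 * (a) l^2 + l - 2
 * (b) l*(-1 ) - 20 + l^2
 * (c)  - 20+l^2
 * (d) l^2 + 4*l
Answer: b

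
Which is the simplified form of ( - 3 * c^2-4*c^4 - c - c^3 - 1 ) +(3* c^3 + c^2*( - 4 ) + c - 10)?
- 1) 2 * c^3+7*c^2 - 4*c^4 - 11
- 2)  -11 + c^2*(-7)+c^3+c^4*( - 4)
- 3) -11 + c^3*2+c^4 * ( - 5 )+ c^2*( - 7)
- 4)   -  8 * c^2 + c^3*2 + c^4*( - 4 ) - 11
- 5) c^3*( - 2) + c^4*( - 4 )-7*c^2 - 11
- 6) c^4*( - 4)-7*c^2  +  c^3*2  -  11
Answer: 6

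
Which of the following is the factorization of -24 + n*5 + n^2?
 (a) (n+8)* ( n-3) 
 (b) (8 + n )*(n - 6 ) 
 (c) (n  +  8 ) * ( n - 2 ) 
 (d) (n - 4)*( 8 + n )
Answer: a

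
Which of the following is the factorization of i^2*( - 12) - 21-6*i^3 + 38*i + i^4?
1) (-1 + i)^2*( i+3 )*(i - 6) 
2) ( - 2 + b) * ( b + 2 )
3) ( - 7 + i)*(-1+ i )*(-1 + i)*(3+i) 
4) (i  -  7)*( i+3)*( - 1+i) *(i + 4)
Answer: 3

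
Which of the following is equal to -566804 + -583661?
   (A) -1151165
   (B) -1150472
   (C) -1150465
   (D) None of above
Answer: C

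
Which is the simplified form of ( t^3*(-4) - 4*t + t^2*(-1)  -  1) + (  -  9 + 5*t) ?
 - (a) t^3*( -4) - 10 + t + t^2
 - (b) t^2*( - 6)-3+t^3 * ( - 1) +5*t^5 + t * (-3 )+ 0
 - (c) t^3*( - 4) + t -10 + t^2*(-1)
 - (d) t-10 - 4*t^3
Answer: c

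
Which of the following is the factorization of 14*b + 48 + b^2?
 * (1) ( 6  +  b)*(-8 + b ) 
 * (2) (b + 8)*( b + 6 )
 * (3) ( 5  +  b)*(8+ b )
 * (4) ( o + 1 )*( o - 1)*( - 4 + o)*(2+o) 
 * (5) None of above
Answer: 2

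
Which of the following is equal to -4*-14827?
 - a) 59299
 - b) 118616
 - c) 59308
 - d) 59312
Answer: c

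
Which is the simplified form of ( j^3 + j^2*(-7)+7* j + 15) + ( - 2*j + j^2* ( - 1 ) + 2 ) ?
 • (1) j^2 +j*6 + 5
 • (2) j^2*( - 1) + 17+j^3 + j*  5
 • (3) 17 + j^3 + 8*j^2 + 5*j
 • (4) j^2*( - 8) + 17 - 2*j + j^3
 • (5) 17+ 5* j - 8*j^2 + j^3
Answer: 5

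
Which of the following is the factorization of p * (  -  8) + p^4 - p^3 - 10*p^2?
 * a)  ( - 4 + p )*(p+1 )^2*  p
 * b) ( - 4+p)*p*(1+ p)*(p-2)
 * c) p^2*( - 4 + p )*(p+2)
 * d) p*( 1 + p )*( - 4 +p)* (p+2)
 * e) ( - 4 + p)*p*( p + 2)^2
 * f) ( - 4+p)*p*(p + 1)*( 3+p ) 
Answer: d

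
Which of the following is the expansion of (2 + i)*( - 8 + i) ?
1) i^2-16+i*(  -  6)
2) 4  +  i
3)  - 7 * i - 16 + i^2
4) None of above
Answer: 1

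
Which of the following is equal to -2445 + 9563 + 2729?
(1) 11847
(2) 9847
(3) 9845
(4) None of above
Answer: 2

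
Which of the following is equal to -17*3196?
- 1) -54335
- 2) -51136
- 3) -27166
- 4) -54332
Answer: 4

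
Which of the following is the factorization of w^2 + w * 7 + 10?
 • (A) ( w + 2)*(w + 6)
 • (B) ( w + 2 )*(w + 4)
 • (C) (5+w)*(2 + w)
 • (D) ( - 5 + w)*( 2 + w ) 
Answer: C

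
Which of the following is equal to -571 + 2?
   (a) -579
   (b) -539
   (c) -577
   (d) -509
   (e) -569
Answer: e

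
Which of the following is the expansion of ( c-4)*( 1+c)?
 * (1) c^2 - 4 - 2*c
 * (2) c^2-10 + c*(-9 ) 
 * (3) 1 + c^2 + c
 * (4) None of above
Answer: 4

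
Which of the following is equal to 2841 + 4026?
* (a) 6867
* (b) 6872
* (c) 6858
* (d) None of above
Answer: a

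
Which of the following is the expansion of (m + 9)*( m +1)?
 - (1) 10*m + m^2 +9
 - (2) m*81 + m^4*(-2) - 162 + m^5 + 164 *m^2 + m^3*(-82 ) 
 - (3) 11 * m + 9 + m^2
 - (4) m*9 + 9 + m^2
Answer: 1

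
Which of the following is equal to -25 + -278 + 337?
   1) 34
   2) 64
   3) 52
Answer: 1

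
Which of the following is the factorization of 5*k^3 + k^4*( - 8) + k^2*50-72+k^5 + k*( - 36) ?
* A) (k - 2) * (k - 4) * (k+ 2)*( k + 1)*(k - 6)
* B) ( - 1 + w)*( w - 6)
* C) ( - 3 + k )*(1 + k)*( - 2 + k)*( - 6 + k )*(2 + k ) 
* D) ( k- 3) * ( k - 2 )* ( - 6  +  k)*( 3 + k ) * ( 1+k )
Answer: C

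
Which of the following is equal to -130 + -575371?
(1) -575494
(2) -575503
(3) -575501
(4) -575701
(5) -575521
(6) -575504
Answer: 3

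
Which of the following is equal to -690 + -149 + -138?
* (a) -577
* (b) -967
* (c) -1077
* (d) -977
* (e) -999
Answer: d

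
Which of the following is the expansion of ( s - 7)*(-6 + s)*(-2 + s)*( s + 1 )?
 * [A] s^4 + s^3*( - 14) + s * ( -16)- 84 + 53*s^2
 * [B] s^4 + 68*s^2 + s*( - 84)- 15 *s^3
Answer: A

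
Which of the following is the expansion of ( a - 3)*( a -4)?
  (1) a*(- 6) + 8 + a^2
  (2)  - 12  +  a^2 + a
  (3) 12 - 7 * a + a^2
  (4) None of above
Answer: 3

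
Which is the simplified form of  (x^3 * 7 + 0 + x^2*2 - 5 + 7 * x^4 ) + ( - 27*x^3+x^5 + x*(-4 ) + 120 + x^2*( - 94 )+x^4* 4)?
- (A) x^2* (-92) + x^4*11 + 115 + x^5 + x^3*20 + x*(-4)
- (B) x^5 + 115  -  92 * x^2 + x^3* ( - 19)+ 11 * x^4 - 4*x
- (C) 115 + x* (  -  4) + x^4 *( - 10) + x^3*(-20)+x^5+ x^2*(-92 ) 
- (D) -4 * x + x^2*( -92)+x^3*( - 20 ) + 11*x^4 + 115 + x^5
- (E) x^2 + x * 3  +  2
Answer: D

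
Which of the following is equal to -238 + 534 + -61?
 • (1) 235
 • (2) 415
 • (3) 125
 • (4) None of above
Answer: 1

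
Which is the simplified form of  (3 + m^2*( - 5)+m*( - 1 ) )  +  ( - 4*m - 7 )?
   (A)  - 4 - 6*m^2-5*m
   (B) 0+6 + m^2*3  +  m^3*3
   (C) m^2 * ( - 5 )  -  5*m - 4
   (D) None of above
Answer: C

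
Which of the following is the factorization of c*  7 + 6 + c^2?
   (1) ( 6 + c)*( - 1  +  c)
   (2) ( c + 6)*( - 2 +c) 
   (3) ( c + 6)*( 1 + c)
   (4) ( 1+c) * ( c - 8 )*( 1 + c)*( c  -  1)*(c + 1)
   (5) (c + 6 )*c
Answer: 3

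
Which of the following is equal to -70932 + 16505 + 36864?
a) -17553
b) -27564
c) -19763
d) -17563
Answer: d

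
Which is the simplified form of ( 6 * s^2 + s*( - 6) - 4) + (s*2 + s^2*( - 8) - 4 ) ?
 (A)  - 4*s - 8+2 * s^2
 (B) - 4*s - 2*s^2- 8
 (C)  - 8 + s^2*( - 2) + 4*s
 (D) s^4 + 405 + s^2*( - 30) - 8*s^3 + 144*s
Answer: B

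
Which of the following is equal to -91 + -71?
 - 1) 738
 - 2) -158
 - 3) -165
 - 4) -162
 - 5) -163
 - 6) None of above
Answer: 4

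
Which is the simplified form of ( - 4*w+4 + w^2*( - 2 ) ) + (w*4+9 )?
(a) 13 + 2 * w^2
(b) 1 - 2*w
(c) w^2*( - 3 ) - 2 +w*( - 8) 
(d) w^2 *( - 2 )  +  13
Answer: d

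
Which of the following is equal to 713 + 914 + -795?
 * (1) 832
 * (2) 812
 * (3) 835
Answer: 1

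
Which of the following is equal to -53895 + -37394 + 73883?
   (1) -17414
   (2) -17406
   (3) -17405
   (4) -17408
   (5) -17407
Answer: 2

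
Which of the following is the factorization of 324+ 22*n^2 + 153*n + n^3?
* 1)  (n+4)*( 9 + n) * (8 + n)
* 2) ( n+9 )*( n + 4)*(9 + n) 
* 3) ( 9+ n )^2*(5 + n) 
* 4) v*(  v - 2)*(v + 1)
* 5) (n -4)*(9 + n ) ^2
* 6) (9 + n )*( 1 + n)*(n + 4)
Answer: 2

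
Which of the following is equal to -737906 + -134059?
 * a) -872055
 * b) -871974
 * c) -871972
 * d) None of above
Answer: d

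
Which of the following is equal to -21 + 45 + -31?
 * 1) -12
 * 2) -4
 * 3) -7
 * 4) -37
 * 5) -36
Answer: 3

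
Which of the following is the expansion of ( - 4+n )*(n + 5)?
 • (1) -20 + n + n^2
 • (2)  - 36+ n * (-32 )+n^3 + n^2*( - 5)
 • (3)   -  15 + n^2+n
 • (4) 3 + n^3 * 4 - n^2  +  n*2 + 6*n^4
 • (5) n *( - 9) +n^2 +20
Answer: 1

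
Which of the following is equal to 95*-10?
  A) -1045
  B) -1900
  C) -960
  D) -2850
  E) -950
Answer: E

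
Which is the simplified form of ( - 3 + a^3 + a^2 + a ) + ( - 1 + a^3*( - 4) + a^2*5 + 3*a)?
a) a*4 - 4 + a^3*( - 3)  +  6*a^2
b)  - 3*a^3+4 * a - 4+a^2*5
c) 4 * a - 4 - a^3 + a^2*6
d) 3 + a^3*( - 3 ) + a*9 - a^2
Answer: a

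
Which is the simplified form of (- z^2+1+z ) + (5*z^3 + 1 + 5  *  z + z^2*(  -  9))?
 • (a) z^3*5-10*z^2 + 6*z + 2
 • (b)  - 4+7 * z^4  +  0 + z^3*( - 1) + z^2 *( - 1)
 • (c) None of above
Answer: a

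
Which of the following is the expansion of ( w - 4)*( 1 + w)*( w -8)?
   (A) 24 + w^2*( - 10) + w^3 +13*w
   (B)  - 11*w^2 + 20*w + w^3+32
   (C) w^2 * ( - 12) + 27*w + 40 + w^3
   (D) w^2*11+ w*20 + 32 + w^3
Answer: B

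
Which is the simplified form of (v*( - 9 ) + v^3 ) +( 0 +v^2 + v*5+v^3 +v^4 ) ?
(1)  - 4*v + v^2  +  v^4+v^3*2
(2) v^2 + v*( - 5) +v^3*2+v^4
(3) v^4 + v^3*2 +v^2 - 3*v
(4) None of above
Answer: 1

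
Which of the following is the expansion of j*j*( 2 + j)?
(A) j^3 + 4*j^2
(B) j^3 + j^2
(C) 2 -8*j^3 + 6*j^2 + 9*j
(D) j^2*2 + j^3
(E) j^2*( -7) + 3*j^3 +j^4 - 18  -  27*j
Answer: D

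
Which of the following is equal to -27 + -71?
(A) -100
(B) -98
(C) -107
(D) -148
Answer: B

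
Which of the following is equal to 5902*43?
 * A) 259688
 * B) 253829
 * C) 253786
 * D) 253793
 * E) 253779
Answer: C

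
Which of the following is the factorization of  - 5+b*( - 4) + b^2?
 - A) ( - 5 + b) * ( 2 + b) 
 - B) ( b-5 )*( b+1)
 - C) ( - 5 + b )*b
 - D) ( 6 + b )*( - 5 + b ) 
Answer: B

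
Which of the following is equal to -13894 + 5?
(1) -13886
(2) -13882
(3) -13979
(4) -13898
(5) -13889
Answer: 5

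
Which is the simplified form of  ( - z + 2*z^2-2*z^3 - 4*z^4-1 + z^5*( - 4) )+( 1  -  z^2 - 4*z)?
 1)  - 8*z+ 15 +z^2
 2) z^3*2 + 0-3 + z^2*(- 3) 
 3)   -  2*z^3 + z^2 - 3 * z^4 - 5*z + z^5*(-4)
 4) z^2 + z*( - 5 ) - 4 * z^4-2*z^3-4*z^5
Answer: 4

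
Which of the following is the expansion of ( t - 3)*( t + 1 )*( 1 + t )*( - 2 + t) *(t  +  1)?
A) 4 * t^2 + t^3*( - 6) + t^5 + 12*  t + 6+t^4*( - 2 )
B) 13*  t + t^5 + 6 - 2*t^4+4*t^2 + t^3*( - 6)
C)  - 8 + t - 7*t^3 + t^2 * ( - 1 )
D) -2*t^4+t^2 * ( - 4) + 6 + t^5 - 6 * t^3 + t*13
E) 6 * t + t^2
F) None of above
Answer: B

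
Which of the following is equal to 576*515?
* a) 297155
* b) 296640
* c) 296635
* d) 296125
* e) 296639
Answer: b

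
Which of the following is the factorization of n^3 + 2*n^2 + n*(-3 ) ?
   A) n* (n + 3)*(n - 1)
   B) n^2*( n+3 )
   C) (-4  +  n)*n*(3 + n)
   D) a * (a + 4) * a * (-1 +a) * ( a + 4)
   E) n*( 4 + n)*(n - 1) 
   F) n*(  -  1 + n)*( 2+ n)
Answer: A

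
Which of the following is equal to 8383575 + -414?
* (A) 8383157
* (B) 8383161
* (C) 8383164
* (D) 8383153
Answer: B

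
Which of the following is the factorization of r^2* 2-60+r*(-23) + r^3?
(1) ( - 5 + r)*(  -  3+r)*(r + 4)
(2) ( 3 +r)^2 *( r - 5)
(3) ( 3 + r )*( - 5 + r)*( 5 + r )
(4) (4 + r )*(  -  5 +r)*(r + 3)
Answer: 4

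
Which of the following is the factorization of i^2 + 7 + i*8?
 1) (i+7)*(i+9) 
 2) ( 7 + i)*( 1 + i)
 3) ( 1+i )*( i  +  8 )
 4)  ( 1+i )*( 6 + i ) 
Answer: 2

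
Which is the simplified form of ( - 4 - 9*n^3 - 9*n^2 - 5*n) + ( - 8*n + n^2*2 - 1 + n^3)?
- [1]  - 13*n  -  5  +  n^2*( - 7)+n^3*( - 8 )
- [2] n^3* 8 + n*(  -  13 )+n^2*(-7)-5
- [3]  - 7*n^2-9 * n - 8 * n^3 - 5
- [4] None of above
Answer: 1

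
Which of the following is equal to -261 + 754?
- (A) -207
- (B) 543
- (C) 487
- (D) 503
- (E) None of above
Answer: E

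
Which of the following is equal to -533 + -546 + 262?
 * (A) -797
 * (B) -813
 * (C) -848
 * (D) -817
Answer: D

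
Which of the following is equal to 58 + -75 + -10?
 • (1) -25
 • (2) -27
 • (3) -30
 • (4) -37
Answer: 2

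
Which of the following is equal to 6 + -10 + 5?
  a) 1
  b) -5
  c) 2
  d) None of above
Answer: a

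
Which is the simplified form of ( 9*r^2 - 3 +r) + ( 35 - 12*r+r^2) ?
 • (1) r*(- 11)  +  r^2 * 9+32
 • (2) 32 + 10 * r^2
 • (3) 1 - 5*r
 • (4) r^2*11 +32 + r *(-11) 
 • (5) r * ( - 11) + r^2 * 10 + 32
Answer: 5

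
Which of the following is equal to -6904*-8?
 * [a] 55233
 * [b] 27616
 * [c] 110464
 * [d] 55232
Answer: d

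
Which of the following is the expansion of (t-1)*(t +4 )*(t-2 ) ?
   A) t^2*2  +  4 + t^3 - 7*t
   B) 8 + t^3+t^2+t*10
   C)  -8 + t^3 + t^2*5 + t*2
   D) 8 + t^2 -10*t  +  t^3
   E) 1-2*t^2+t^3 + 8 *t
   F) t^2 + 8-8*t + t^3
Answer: D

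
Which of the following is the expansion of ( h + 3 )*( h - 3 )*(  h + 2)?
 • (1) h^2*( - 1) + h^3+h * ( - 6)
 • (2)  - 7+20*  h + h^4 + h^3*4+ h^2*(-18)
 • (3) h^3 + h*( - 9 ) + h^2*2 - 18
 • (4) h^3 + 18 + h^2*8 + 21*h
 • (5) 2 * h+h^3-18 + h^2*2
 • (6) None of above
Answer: 3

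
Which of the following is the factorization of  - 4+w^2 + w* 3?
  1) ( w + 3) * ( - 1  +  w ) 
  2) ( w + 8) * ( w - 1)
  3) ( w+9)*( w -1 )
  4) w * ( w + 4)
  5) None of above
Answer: 5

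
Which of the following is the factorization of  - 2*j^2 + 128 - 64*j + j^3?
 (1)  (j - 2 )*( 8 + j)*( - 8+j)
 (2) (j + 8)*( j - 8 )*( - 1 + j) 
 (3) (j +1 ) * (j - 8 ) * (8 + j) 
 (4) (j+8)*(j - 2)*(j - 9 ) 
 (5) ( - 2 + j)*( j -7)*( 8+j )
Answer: 1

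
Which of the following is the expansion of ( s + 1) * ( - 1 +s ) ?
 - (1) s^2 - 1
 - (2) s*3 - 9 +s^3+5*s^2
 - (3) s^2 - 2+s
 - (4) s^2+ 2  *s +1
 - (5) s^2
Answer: 1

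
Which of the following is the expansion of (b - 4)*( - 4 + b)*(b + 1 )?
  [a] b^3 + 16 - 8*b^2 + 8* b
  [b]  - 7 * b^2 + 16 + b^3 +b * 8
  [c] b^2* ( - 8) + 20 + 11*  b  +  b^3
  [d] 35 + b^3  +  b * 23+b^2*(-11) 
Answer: b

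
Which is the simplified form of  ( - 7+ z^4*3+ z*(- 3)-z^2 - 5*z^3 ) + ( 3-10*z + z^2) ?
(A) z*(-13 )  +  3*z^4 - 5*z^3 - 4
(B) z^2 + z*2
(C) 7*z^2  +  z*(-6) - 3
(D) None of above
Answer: A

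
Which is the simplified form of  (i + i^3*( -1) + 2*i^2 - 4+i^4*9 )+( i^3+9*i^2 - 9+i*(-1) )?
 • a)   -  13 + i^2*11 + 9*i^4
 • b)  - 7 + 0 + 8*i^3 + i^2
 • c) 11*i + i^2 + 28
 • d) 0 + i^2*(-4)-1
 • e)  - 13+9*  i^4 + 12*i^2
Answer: a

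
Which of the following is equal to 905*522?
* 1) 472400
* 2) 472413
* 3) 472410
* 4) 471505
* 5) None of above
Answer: 3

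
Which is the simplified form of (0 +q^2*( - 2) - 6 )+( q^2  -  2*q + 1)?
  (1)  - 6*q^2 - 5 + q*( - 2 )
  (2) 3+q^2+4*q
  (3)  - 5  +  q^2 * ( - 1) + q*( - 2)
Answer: 3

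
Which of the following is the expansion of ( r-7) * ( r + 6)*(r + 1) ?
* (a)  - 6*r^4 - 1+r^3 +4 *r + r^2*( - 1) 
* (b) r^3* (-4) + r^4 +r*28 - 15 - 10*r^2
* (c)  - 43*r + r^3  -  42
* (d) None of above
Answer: c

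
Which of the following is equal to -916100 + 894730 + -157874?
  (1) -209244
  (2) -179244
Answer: 2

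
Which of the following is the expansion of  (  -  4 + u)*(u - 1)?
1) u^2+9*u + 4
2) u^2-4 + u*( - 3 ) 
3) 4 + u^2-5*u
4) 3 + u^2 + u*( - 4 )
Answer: 3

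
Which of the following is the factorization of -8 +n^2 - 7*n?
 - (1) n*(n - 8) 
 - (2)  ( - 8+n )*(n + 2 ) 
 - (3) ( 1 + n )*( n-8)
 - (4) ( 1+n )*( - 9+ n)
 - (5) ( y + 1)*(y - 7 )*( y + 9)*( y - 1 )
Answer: 3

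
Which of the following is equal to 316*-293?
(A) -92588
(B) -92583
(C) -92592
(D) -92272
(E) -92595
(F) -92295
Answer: A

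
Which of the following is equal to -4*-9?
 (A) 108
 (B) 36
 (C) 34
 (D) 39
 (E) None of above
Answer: B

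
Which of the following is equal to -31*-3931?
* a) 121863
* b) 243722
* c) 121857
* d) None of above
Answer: d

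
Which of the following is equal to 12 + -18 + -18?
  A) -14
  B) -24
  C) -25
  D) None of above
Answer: B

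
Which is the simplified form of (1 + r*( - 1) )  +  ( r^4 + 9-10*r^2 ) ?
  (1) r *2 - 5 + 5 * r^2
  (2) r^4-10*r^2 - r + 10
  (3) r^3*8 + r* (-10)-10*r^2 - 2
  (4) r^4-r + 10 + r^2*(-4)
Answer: 2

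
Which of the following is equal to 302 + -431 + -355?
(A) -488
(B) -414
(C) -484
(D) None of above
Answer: C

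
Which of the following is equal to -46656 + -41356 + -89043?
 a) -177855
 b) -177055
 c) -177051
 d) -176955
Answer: b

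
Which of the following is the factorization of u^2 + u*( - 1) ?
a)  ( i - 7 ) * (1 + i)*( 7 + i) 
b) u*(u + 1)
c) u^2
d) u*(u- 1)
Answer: d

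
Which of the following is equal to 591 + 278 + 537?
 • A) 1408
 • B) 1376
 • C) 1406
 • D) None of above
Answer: C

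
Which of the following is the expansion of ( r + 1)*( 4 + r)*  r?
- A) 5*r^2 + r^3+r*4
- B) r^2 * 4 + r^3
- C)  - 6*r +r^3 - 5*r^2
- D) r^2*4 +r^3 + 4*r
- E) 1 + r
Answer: A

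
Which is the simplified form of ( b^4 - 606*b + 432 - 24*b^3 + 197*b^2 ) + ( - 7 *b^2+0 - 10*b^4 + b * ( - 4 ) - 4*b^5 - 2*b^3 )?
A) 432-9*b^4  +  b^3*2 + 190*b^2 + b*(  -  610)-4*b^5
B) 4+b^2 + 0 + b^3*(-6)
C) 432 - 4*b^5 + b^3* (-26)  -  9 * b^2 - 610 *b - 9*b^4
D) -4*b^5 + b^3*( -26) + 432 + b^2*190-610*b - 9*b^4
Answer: D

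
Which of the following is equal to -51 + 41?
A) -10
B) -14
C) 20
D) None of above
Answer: A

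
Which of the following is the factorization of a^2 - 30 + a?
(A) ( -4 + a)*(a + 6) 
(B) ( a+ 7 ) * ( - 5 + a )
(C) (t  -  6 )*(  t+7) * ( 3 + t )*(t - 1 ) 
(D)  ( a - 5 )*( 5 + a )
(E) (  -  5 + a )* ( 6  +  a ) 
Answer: E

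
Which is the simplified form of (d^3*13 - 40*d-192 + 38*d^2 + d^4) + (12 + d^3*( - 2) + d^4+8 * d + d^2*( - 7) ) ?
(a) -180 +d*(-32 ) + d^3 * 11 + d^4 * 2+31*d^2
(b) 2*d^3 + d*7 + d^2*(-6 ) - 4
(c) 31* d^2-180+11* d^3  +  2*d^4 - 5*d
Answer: a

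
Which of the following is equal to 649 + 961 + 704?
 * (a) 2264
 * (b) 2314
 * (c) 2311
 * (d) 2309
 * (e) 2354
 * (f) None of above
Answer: b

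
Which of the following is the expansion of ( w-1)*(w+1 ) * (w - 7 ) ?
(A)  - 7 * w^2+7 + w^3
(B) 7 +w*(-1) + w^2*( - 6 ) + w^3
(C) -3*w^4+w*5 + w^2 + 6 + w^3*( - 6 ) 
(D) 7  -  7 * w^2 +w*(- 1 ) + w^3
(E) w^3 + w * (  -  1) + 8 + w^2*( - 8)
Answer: D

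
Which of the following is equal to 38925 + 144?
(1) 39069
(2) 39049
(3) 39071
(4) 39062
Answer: 1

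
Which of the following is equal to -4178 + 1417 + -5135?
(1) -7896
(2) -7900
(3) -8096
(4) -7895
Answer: 1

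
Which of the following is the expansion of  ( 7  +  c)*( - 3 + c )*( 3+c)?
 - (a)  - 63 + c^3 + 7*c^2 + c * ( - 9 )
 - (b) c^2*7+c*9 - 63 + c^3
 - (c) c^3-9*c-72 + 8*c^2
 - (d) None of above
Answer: a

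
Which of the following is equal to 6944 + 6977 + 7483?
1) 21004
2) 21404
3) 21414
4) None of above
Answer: 2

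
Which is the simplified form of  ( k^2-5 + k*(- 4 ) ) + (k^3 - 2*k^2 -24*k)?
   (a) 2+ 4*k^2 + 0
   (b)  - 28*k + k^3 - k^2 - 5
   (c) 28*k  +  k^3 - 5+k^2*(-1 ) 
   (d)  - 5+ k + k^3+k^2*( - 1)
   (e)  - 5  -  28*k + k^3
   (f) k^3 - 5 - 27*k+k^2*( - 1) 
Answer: b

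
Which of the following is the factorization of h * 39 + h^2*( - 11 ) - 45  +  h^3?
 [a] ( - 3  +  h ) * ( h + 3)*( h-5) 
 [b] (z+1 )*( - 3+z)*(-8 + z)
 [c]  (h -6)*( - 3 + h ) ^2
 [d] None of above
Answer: d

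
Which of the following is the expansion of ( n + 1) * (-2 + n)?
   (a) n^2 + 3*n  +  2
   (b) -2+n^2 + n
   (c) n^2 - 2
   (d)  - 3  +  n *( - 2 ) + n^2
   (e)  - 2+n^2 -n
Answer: e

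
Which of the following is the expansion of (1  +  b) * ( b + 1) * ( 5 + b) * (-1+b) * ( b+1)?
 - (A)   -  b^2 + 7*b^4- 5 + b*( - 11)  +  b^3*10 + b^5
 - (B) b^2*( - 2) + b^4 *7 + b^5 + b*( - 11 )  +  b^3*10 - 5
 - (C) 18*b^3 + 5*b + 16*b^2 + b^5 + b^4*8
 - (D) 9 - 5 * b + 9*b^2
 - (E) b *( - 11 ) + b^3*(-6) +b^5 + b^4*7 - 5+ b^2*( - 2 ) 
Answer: B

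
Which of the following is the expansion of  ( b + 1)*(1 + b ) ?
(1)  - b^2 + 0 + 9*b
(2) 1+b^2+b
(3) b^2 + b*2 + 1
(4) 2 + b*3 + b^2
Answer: 3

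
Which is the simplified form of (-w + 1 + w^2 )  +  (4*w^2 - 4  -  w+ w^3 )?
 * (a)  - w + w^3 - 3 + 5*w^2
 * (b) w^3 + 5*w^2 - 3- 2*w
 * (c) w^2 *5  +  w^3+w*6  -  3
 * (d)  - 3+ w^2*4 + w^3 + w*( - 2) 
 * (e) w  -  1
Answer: b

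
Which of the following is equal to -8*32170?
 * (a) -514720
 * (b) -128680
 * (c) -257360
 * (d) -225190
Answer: c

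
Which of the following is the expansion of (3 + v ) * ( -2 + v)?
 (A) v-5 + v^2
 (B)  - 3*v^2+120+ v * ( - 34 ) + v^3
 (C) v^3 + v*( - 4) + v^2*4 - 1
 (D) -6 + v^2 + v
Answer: D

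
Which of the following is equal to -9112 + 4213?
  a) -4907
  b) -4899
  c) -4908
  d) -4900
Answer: b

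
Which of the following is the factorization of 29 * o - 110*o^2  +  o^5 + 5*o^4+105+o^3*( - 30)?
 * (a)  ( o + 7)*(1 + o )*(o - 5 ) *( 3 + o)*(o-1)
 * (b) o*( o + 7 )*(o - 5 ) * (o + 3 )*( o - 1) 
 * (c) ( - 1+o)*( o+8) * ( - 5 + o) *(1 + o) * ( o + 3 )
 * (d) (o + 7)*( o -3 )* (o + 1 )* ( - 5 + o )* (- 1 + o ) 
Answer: a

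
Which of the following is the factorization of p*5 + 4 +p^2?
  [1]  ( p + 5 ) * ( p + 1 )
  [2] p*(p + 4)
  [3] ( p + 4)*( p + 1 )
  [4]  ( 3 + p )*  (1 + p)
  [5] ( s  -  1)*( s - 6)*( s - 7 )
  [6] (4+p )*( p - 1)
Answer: 3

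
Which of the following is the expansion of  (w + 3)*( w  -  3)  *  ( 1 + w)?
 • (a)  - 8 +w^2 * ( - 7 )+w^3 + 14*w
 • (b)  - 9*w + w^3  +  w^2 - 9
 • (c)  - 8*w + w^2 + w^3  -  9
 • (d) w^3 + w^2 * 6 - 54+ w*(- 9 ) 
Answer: b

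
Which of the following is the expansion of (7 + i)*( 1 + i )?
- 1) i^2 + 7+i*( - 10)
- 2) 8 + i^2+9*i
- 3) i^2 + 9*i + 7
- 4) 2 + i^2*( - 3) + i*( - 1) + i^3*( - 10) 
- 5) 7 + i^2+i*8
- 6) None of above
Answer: 5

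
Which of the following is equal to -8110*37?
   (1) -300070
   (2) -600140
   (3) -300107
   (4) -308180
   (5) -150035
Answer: 1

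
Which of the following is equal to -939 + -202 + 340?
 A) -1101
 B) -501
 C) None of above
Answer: C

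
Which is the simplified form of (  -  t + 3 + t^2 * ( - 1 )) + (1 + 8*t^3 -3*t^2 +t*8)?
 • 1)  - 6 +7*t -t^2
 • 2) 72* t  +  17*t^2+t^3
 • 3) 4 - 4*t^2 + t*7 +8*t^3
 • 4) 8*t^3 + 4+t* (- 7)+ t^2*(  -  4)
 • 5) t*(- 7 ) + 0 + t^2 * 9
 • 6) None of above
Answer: 3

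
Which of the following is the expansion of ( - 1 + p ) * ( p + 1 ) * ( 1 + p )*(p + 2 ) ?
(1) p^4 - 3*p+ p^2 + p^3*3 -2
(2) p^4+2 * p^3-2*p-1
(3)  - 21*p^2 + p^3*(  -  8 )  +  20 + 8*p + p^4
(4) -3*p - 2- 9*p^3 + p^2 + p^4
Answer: 1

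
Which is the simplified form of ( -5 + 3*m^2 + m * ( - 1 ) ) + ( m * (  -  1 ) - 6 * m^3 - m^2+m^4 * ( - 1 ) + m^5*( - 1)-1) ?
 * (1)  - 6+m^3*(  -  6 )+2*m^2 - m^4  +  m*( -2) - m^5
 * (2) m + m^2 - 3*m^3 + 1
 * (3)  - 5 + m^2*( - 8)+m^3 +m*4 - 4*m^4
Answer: 1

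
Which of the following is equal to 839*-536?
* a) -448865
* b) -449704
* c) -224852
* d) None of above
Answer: b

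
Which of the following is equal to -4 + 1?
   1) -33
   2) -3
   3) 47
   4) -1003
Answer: 2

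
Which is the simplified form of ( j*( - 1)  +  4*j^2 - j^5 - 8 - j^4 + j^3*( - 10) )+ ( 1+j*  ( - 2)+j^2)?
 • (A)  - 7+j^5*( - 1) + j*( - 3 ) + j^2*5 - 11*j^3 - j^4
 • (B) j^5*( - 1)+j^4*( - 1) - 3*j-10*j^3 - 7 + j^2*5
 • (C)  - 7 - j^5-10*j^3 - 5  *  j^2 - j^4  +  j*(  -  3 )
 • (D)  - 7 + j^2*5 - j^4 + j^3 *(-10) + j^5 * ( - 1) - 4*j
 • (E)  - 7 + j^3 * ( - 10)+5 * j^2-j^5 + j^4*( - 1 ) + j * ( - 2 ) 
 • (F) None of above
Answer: B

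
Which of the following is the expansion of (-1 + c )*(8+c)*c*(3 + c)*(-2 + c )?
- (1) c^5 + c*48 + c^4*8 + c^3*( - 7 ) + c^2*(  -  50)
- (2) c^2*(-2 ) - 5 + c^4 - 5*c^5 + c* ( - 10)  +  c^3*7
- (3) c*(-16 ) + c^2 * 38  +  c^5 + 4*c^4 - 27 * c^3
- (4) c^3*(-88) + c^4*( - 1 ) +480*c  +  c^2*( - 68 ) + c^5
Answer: 1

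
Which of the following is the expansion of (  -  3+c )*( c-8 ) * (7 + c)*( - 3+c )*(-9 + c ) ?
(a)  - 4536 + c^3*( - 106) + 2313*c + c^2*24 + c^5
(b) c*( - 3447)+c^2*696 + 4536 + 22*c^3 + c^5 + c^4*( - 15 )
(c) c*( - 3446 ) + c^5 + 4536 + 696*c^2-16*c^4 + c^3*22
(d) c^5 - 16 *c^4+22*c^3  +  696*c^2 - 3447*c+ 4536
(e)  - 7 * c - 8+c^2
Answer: d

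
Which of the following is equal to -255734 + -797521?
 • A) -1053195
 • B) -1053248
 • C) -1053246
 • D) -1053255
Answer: D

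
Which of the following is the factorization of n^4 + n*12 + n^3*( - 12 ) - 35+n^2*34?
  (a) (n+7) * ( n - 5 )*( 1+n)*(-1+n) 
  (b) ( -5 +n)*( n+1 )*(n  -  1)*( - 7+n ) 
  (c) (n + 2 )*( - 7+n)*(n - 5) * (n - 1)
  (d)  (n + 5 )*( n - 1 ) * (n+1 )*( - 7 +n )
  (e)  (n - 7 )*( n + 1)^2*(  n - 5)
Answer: b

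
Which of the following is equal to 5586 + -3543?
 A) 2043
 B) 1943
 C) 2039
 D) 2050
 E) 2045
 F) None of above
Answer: A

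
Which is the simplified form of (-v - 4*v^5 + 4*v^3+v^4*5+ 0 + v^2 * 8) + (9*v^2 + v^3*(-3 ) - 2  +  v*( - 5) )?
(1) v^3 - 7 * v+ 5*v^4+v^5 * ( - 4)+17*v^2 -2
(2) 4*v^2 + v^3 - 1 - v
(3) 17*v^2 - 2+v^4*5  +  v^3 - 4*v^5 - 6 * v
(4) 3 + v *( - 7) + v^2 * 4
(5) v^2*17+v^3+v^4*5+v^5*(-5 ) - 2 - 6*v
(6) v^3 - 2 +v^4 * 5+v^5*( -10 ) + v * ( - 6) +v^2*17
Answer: 3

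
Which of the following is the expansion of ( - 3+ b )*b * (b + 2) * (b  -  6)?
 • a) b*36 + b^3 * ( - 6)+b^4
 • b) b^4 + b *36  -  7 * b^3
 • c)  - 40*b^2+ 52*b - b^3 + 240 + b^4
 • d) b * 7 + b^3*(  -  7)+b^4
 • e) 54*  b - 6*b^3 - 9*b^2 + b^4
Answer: b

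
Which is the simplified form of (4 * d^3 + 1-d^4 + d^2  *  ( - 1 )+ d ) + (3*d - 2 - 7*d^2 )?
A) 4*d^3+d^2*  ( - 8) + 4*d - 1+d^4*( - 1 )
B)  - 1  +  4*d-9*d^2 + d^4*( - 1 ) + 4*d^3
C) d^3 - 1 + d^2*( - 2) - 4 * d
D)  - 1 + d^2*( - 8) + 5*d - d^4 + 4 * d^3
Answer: A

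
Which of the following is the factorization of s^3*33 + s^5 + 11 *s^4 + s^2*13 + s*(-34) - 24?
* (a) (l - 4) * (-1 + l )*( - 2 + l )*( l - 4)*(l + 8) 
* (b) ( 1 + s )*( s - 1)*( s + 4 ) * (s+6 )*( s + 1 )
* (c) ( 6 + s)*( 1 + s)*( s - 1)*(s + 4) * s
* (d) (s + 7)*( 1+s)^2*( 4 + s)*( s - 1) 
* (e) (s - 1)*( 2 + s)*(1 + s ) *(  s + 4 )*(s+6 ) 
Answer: b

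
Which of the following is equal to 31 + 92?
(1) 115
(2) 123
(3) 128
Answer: 2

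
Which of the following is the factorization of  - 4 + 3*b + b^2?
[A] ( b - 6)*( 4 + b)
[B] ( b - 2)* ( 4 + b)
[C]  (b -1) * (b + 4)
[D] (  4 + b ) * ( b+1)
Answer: C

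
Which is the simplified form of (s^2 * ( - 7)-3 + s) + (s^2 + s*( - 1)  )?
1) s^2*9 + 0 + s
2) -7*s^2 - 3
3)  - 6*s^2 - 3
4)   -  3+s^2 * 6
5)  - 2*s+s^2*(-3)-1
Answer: 3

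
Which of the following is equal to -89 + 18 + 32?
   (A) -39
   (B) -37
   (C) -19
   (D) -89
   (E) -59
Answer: A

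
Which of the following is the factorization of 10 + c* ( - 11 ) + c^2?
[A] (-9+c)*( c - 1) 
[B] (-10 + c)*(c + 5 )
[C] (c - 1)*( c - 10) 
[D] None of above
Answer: C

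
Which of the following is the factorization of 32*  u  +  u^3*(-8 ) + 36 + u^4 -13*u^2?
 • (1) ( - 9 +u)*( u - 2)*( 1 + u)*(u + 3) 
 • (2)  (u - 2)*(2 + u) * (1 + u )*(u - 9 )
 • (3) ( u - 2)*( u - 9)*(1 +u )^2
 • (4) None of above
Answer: 2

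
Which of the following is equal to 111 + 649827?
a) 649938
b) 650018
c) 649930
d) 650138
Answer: a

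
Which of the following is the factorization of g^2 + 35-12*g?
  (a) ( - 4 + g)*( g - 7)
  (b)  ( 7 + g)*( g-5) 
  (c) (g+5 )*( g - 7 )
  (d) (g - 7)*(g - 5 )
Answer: d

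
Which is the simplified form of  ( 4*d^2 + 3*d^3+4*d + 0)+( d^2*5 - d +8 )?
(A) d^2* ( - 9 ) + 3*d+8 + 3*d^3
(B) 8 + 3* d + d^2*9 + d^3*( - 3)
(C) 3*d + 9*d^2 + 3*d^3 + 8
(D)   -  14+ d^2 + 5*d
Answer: C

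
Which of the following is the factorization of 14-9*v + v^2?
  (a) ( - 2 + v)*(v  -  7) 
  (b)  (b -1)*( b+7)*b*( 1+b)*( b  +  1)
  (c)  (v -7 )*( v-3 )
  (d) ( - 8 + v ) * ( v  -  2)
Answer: a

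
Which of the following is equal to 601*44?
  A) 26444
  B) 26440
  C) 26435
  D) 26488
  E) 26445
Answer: A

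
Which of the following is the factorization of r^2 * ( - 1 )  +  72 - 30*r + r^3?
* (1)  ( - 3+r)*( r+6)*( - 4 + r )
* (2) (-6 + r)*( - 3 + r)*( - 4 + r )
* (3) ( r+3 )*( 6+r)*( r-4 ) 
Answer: 1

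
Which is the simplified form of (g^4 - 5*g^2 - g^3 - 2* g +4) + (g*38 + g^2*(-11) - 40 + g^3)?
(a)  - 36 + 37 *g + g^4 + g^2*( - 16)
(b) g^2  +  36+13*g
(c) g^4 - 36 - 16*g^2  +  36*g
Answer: c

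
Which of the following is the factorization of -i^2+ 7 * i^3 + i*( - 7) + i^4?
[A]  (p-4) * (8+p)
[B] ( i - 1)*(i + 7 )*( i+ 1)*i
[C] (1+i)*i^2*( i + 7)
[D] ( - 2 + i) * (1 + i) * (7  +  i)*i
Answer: B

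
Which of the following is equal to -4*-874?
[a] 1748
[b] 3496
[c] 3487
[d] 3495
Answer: b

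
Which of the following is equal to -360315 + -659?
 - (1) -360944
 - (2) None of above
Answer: 2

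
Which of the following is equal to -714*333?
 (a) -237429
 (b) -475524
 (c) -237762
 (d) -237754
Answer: c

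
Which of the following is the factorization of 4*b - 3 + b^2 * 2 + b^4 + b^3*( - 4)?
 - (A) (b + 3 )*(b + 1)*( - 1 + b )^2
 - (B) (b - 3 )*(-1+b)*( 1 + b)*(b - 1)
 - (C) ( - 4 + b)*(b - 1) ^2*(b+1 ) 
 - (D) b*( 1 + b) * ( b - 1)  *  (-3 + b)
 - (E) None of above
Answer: B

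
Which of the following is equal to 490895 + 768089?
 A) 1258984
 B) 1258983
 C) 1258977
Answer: A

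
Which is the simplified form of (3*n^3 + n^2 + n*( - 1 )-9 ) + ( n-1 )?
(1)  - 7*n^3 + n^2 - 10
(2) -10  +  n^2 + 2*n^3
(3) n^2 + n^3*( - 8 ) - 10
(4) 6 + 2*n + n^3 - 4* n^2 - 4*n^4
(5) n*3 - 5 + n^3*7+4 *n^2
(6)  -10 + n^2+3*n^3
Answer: 6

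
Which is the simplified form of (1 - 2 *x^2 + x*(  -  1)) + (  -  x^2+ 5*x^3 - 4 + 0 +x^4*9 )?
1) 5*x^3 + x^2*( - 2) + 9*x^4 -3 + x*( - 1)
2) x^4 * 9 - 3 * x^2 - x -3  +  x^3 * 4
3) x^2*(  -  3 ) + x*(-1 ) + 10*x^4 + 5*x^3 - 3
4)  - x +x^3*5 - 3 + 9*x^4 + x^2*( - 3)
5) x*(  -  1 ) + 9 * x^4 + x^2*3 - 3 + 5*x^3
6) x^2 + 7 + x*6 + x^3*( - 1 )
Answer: 4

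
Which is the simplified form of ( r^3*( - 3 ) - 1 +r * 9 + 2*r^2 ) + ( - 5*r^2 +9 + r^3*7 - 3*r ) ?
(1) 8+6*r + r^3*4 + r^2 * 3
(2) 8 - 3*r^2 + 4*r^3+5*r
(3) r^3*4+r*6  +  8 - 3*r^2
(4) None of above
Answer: 3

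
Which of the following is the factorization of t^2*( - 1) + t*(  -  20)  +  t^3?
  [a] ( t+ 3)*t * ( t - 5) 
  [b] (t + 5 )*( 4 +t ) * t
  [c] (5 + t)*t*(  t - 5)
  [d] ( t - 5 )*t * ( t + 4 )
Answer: d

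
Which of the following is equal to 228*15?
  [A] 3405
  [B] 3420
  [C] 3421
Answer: B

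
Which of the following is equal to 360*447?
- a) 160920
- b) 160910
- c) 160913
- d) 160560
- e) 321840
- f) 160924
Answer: a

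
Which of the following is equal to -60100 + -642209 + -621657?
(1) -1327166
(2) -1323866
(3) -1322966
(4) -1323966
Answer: 4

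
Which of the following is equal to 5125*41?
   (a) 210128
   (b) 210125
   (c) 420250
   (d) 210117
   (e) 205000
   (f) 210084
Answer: b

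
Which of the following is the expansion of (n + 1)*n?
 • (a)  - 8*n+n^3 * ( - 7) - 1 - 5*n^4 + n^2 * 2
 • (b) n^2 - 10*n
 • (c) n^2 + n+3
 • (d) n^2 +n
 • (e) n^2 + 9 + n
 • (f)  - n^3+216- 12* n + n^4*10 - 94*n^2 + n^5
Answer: d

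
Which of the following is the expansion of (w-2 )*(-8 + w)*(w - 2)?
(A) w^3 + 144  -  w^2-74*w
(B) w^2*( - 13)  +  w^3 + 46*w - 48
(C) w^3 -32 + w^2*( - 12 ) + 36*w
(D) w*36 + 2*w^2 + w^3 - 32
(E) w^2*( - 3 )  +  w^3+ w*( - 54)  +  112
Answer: C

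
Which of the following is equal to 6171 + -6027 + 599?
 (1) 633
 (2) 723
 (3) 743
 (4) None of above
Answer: 3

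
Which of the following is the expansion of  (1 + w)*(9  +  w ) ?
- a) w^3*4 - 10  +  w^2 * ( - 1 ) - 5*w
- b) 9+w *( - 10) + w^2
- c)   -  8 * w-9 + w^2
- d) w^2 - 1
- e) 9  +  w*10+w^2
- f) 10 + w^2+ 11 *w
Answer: e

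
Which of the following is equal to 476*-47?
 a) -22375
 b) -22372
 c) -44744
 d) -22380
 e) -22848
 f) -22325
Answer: b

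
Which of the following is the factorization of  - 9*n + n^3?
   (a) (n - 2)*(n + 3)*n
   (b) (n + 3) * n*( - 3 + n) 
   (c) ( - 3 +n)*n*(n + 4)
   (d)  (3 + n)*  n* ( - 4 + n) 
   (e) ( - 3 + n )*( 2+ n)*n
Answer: b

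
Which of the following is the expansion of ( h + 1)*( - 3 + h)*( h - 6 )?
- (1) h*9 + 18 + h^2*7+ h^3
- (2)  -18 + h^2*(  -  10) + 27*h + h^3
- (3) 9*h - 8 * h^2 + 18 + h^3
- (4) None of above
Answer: 3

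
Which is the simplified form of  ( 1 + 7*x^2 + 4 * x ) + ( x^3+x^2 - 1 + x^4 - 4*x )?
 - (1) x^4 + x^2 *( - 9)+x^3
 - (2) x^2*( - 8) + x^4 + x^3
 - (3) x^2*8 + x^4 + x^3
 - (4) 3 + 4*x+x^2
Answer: 3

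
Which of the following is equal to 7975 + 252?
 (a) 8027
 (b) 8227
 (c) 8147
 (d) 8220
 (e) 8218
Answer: b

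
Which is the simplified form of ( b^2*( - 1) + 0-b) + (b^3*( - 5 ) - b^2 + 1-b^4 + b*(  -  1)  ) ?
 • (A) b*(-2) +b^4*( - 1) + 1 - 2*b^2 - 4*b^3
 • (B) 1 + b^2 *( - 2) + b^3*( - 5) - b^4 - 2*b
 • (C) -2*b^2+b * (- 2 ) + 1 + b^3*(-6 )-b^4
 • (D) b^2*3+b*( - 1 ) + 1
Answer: B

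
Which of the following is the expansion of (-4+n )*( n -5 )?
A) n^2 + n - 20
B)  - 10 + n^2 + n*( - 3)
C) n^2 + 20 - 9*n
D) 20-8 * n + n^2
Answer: C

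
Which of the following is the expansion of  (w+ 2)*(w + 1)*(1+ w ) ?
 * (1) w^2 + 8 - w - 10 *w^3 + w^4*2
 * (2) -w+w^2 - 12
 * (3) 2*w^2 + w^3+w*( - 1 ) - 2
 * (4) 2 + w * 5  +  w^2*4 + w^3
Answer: 4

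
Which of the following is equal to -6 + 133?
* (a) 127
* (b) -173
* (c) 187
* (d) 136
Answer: a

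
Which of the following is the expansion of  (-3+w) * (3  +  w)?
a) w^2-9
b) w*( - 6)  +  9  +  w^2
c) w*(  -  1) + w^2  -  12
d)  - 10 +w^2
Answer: a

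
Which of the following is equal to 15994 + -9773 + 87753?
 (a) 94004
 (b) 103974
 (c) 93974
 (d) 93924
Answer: c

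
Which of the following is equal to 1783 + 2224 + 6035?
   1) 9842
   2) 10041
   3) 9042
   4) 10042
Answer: 4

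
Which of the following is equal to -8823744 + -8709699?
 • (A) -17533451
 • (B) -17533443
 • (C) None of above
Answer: B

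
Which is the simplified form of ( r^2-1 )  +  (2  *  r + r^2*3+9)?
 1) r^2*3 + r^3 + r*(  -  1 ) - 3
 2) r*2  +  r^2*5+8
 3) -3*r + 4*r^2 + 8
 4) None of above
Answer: 4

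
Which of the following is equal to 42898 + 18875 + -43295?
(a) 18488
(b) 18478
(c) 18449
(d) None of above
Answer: b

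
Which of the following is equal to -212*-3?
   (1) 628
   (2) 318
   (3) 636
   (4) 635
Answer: 3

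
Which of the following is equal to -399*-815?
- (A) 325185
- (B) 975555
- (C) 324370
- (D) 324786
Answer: A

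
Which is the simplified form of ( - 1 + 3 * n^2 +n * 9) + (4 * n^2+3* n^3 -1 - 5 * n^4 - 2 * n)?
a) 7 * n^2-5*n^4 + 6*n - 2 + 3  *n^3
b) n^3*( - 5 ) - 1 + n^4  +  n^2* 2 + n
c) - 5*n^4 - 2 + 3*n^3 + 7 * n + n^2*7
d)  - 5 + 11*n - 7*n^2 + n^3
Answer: c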